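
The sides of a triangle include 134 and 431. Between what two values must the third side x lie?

By the triangle inequality, x must be less than 134 + 431 = 565 and greater than |134 − 431| = 297.

297 < x < 565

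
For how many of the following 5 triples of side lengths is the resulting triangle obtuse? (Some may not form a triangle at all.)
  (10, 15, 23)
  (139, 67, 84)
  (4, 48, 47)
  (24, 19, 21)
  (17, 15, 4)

4

(10,15,23): 10²+15² = 325 < 529 = 23² → obtuse
(139,67,84): 67²+84² = 11545 < 19321 = 139² → obtuse
(4,48,47): 4²+47² = 2225 < 2304 = 48² → obtuse
(24,19,21): 19²+21² = 802 > 576 = 24² → acute
(17,15,4): 4²+15² = 241 < 289 = 17² → obtuse
4 of the 5 are obtuse.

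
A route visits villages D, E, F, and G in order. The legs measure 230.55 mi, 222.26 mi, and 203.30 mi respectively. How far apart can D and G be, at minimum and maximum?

0 ≤ DG ≤ 656.11 mi

The maximum is all hops collinear in one direction: 230.55 + 222.26 + 203.30 = 656.11.
The longest hop is 230.55; the others sum to 425.56. Since 230.55 ≤ 425.56, the path can fold back on itself completely, so the minimum distance is 0.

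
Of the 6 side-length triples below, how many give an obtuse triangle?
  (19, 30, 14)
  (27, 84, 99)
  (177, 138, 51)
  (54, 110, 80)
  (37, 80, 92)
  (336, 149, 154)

5

(19,30,14): 14²+19² = 557 < 900 = 30² → obtuse
(27,84,99): 27²+84² = 7785 < 9801 = 99² → obtuse
(177,138,51): 51²+138² = 21645 < 31329 = 177² → obtuse
(54,110,80): 54²+80² = 9316 < 12100 = 110² → obtuse
(37,80,92): 37²+80² = 7769 < 8464 = 92² → obtuse
(336,149,154): 149+154 ≤ 336, not a triangle
5 of the 6 are obtuse.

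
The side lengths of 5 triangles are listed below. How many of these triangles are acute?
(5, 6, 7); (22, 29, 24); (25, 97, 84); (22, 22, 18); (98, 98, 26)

4

(5,6,7): 5²+6² = 61 > 49 = 7² → acute
(22,29,24): 22²+24² = 1060 > 841 = 29² → acute
(25,97,84): 25²+84² = 7681 < 9409 = 97² → obtuse
(22,22,18): 18²+22² = 808 > 484 = 22² → acute
(98,98,26): 26²+98² = 10280 > 9604 = 98² → acute
4 of the 5 are acute.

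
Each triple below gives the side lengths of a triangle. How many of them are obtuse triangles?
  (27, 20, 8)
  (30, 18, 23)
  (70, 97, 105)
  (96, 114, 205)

3

(27,20,8): 8²+20² = 464 < 729 = 27² → obtuse
(30,18,23): 18²+23² = 853 < 900 = 30² → obtuse
(70,97,105): 70²+97² = 14309 > 11025 = 105² → acute
(96,114,205): 96²+114² = 22212 < 42025 = 205² → obtuse
3 of the 4 are obtuse.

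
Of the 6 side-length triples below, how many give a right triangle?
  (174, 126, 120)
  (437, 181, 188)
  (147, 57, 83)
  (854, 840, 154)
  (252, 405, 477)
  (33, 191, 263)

(174,126,120): 120²+126² = 30276 = 174² → right
(437,181,188): 181+188 ≤ 437, not a triangle
(147,57,83): 57+83 ≤ 147, not a triangle
(854,840,154): 154²+840² = 729316 = 854² → right
(252,405,477): 252²+405² = 227529 = 477² → right
(33,191,263): 33+191 ≤ 263, not a triangle
3 of the 6 are right.

3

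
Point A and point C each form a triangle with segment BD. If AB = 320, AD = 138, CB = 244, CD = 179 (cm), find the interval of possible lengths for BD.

From triangle ABD: |320 − 138| < BD < 320 + 138, i.e. 182 < BD < 458.
From triangle CBD: 65 < BD < 423.
Both must hold, so BD lies in the intersection.

182 < BD < 423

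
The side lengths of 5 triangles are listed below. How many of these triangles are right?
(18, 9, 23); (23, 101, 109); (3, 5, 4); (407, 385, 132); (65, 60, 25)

(18,9,23): 9²+18² = 405 < 529 = 23² → obtuse
(23,101,109): 23²+101² = 10730 < 11881 = 109² → obtuse
(3,5,4): 3²+4² = 25 = 5² → right
(407,385,132): 132²+385² = 165649 = 407² → right
(65,60,25): 25²+60² = 4225 = 65² → right
3 of the 5 are right.

3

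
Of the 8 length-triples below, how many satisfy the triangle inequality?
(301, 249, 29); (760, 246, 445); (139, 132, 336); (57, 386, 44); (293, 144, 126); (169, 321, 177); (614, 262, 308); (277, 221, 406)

(29,249,301): 29+249 ≤ 301 → not valid
(246,445,760): 246+445 ≤ 760 → not valid
(132,139,336): 132+139 ≤ 336 → not valid
(44,57,386): 44+57 ≤ 386 → not valid
(126,144,293): 126+144 ≤ 293 → not valid
(169,177,321): 169+177 > 321 → valid
(262,308,614): 262+308 ≤ 614 → not valid
(221,277,406): 221+277 > 406 → valid
2 of the 8 triples form a triangle.

2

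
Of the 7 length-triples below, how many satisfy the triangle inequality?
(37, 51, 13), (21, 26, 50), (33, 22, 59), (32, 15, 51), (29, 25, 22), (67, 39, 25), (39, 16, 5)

(13,37,51): 13+37 ≤ 51 → not valid
(21,26,50): 21+26 ≤ 50 → not valid
(22,33,59): 22+33 ≤ 59 → not valid
(15,32,51): 15+32 ≤ 51 → not valid
(22,25,29): 22+25 > 29 → valid
(25,39,67): 25+39 ≤ 67 → not valid
(5,16,39): 5+16 ≤ 39 → not valid
1 of the 7 triples forms a triangle.

1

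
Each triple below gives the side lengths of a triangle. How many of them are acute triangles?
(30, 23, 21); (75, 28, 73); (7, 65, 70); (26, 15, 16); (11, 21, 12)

(30,23,21): 21²+23² = 970 > 900 = 30² → acute
(75,28,73): 28²+73² = 6113 > 5625 = 75² → acute
(7,65,70): 7²+65² = 4274 < 4900 = 70² → obtuse
(26,15,16): 15²+16² = 481 < 676 = 26² → obtuse
(11,21,12): 11²+12² = 265 < 441 = 21² → obtuse
2 of the 5 are acute.

2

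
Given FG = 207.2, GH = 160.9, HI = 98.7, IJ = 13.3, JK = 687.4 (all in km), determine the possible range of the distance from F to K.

207.3 ≤ FK ≤ 1167.5 km

The maximum is all hops collinear in one direction: 207.2 + 160.9 + 98.7 + 13.3 + 687.4 = 1167.5.
The longest hop is 687.4; the others sum to 480.1. Folding the others back against it leaves at least 687.4 − 480.1 = 207.3.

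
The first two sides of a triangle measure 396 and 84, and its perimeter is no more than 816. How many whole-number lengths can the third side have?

Triangle inequality: 312 < x < 480. Perimeter ≤ 816 gives x ≤ 816 − 396 − 84 = 336.
So 312 < x ≤ 336; integers 313 through 336: 24 values.

24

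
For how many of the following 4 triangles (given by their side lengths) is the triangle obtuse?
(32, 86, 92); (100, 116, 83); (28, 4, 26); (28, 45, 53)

2

(32,86,92): 32²+86² = 8420 < 8464 = 92² → obtuse
(100,116,83): 83²+100² = 16889 > 13456 = 116² → acute
(28,4,26): 4²+26² = 692 < 784 = 28² → obtuse
(28,45,53): 28²+45² = 2809 = 53² → right
2 of the 4 are obtuse.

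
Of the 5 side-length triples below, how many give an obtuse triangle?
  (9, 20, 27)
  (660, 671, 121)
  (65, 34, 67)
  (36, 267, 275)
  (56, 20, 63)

(9,20,27): 9²+20² = 481 < 729 = 27² → obtuse
(660,671,121): 121²+660² = 450241 = 671² → right
(65,34,67): 34²+65² = 5381 > 4489 = 67² → acute
(36,267,275): 36²+267² = 72585 < 75625 = 275² → obtuse
(56,20,63): 20²+56² = 3536 < 3969 = 63² → obtuse
3 of the 5 are obtuse.

3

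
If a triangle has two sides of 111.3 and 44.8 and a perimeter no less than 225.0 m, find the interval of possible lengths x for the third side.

Triangle inequality alone gives 66.5 < x < 156.1.
The perimeter condition gives x ≥ 225.0 − 111.3 − 44.8 = 68.9.
Intersecting the two: 68.9 ≤ x < 156.1.

68.9 ≤ x < 156.1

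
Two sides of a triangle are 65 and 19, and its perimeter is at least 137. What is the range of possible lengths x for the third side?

Triangle inequality alone gives 46 < x < 84.
The perimeter condition gives x ≥ 137 − 65 − 19 = 53.
Intersecting the two: 53 ≤ x < 84.

53 ≤ x < 84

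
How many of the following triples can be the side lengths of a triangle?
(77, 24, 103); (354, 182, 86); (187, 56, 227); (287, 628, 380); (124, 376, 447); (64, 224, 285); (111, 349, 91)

(24,77,103): 24+77 ≤ 103 → not valid
(86,182,354): 86+182 ≤ 354 → not valid
(56,187,227): 56+187 > 227 → valid
(287,380,628): 287+380 > 628 → valid
(124,376,447): 124+376 > 447 → valid
(64,224,285): 64+224 > 285 → valid
(91,111,349): 91+111 ≤ 349 → not valid
4 of the 7 triples form a triangle.

4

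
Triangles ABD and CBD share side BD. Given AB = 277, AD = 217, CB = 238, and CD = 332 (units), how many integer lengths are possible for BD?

From triangle ABD: 60 < BD < 494.
From triangle CBD: 94 < BD < 570.
Intersection: 94 < BD < 494, so integers 95 through 493: 399 values.

399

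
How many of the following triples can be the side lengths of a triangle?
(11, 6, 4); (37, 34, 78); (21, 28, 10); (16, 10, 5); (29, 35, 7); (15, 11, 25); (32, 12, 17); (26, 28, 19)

4

(4,6,11): 4+6 ≤ 11 → not valid
(34,37,78): 34+37 ≤ 78 → not valid
(10,21,28): 10+21 > 28 → valid
(5,10,16): 5+10 ≤ 16 → not valid
(7,29,35): 7+29 > 35 → valid
(11,15,25): 11+15 > 25 → valid
(12,17,32): 12+17 ≤ 32 → not valid
(19,26,28): 19+26 > 28 → valid
4 of the 8 triples form a triangle.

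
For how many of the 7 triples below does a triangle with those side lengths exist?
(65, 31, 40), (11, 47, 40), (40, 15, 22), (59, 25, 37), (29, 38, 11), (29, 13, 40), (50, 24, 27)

6

(31,40,65): 31+40 > 65 → valid
(11,40,47): 11+40 > 47 → valid
(15,22,40): 15+22 ≤ 40 → not valid
(25,37,59): 25+37 > 59 → valid
(11,29,38): 11+29 > 38 → valid
(13,29,40): 13+29 > 40 → valid
(24,27,50): 24+27 > 50 → valid
6 of the 7 triples form a triangle.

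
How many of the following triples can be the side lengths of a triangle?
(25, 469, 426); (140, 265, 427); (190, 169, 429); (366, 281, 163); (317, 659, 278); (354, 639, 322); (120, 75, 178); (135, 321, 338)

(25,426,469): 25+426 ≤ 469 → not valid
(140,265,427): 140+265 ≤ 427 → not valid
(169,190,429): 169+190 ≤ 429 → not valid
(163,281,366): 163+281 > 366 → valid
(278,317,659): 278+317 ≤ 659 → not valid
(322,354,639): 322+354 > 639 → valid
(75,120,178): 75+120 > 178 → valid
(135,321,338): 135+321 > 338 → valid
4 of the 8 triples form a triangle.

4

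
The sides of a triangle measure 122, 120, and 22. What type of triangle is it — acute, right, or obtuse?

Compare the square of the longest side to the sum of squares of the other two: 22² + 120² = 14884 = 122².

right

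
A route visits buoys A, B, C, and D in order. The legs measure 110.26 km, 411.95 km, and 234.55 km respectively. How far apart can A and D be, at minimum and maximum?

67.14 ≤ AD ≤ 756.76 km

The maximum is all hops collinear in one direction: 110.26 + 411.95 + 234.55 = 756.76.
The longest hop is 411.95; the others sum to 344.81. Folding the others back against it leaves at least 411.95 − 344.81 = 67.14.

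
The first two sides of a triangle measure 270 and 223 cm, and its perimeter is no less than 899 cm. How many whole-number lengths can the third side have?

87

Triangle inequality: 47 < x < 493. Perimeter ≥ 899 gives x ≥ 899 − 270 − 223 = 406.
So 406 ≤ x < 493; integers 406 through 492: 87 values.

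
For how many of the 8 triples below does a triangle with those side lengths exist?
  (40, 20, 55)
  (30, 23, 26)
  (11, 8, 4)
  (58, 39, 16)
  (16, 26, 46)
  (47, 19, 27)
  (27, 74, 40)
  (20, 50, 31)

(20,40,55): 20+40 > 55 → valid
(23,26,30): 23+26 > 30 → valid
(4,8,11): 4+8 > 11 → valid
(16,39,58): 16+39 ≤ 58 → not valid
(16,26,46): 16+26 ≤ 46 → not valid
(19,27,47): 19+27 ≤ 47 → not valid
(27,40,74): 27+40 ≤ 74 → not valid
(20,31,50): 20+31 > 50 → valid
4 of the 8 triples form a triangle.

4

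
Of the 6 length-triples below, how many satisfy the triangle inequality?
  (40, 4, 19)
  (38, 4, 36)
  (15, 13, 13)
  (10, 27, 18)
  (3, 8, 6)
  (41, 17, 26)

5

(4,19,40): 4+19 ≤ 40 → not valid
(4,36,38): 4+36 > 38 → valid
(13,13,15): 13+13 > 15 → valid
(10,18,27): 10+18 > 27 → valid
(3,6,8): 3+6 > 8 → valid
(17,26,41): 17+26 > 41 → valid
5 of the 6 triples form a triangle.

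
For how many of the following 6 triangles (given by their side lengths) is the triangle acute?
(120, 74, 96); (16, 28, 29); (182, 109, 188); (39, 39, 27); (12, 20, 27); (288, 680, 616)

4

(120,74,96): 74²+96² = 14692 > 14400 = 120² → acute
(16,28,29): 16²+28² = 1040 > 841 = 29² → acute
(182,109,188): 109²+182² = 45005 > 35344 = 188² → acute
(39,39,27): 27²+39² = 2250 > 1521 = 39² → acute
(12,20,27): 12²+20² = 544 < 729 = 27² → obtuse
(288,680,616): 288²+616² = 462400 = 680² → right
4 of the 6 are acute.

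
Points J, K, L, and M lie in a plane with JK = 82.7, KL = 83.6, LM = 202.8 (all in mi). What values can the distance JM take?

The maximum is all hops collinear in one direction: 82.7 + 83.6 + 202.8 = 369.1.
The longest hop is 202.8; the others sum to 166.3. Folding the others back against it leaves at least 202.8 − 166.3 = 36.5.

36.5 ≤ JM ≤ 369.1 mi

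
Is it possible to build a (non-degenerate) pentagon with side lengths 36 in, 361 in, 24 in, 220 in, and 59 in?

No

For a pentagon, each side must be shorter than the sum of the others.
Here the longest side is 361, but the remaining 4 sides sum to only 339.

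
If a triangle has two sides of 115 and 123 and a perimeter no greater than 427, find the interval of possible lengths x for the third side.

8 < x ≤ 189

Triangle inequality alone gives 8 < x < 238.
The perimeter condition gives x ≤ 427 − 115 − 123 = 189.
Intersecting the two: 8 < x ≤ 189.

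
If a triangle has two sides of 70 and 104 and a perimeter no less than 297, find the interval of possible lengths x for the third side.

Triangle inequality alone gives 34 < x < 174.
The perimeter condition gives x ≥ 297 − 70 − 104 = 123.
Intersecting the two: 123 ≤ x < 174.

123 ≤ x < 174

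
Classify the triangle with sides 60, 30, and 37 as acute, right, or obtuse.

obtuse

Compare the square of the longest side to the sum of squares of the other two: 30² + 37² = 2269 < 3600 = 60².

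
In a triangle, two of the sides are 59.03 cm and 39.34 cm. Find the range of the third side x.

By the triangle inequality, x must be less than 59.03 + 39.34 = 98.37 and greater than |59.03 − 39.34| = 19.69.

19.69 < x < 98.37 (cm)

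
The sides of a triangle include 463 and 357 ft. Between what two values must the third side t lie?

By the triangle inequality, t must be less than 463 + 357 = 820 and greater than |463 − 357| = 106.

106 < t < 820 (ft)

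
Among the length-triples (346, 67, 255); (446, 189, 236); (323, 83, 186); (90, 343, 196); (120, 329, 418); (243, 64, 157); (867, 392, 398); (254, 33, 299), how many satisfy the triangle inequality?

1

(67,255,346): 67+255 ≤ 346 → not valid
(189,236,446): 189+236 ≤ 446 → not valid
(83,186,323): 83+186 ≤ 323 → not valid
(90,196,343): 90+196 ≤ 343 → not valid
(120,329,418): 120+329 > 418 → valid
(64,157,243): 64+157 ≤ 243 → not valid
(392,398,867): 392+398 ≤ 867 → not valid
(33,254,299): 33+254 ≤ 299 → not valid
1 of the 8 triples forms a triangle.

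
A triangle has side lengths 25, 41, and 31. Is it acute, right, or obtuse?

Compare the square of the longest side to the sum of squares of the other two: 25² + 31² = 1586 < 1681 = 41².

obtuse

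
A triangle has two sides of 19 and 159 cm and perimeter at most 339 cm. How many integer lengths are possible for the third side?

21

Triangle inequality: 140 < x < 178. Perimeter ≤ 339 gives x ≤ 339 − 19 − 159 = 161.
So 140 < x ≤ 161; integers 141 through 161: 21 values.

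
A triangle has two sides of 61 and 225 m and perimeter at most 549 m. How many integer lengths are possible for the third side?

Triangle inequality: 164 < x < 286. Perimeter ≤ 549 gives x ≤ 549 − 61 − 225 = 263.
So 164 < x ≤ 263; integers 165 through 263: 99 values.

99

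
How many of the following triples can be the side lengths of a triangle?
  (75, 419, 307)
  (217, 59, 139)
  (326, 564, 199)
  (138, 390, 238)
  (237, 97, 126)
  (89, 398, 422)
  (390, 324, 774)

1

(75,307,419): 75+307 ≤ 419 → not valid
(59,139,217): 59+139 ≤ 217 → not valid
(199,326,564): 199+326 ≤ 564 → not valid
(138,238,390): 138+238 ≤ 390 → not valid
(97,126,237): 97+126 ≤ 237 → not valid
(89,398,422): 89+398 > 422 → valid
(324,390,774): 324+390 ≤ 774 → not valid
1 of the 7 triples forms a triangle.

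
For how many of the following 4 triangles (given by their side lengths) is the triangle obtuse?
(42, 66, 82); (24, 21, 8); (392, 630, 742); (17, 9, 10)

(42,66,82): 42²+66² = 6120 < 6724 = 82² → obtuse
(24,21,8): 8²+21² = 505 < 576 = 24² → obtuse
(392,630,742): 392²+630² = 550564 = 742² → right
(17,9,10): 9²+10² = 181 < 289 = 17² → obtuse
3 of the 4 are obtuse.

3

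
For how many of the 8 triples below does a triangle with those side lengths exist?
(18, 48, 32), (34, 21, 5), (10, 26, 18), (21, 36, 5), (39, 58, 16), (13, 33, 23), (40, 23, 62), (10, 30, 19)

4

(18,32,48): 18+32 > 48 → valid
(5,21,34): 5+21 ≤ 34 → not valid
(10,18,26): 10+18 > 26 → valid
(5,21,36): 5+21 ≤ 36 → not valid
(16,39,58): 16+39 ≤ 58 → not valid
(13,23,33): 13+23 > 33 → valid
(23,40,62): 23+40 > 62 → valid
(10,19,30): 10+19 ≤ 30 → not valid
4 of the 8 triples form a triangle.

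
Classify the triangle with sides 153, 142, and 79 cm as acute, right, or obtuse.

acute

Compare the square of the longest side to the sum of squares of the other two: 79² + 142² = 26405 > 23409 = 153².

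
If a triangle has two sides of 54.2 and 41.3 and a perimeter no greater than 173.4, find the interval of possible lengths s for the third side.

Triangle inequality alone gives 12.9 < s < 95.5.
The perimeter condition gives s ≤ 173.4 − 54.2 − 41.3 = 77.9.
Intersecting the two: 12.9 < s ≤ 77.9.

12.9 < s ≤ 77.9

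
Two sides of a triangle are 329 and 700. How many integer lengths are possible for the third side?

The third side lies in the open interval (371, 1029).
Integers from 372 to 1028 inclusive: 1028 − 372 + 1 = 657.

657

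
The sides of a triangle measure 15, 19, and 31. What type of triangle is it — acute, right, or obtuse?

obtuse

Compare the square of the longest side to the sum of squares of the other two: 15² + 19² = 586 < 961 = 31².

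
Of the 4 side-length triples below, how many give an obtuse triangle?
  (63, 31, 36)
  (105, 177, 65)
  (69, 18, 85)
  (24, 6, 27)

3

(63,31,36): 31²+36² = 2257 < 3969 = 63² → obtuse
(105,177,65): 65+105 ≤ 177, not a triangle
(69,18,85): 18²+69² = 5085 < 7225 = 85² → obtuse
(24,6,27): 6²+24² = 612 < 729 = 27² → obtuse
3 of the 4 are obtuse.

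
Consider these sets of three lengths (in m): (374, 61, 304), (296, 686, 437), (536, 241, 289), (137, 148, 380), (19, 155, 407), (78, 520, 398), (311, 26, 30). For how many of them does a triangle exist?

1

(61,304,374): 61+304 ≤ 374 → not valid
(296,437,686): 296+437 > 686 → valid
(241,289,536): 241+289 ≤ 536 → not valid
(137,148,380): 137+148 ≤ 380 → not valid
(19,155,407): 19+155 ≤ 407 → not valid
(78,398,520): 78+398 ≤ 520 → not valid
(26,30,311): 26+30 ≤ 311 → not valid
1 of the 7 triples forms a triangle.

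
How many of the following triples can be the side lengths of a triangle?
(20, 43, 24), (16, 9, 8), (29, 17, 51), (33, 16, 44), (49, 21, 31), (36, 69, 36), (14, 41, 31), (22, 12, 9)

6

(20,24,43): 20+24 > 43 → valid
(8,9,16): 8+9 > 16 → valid
(17,29,51): 17+29 ≤ 51 → not valid
(16,33,44): 16+33 > 44 → valid
(21,31,49): 21+31 > 49 → valid
(36,36,69): 36+36 > 69 → valid
(14,31,41): 14+31 > 41 → valid
(9,12,22): 9+12 ≤ 22 → not valid
6 of the 8 triples form a triangle.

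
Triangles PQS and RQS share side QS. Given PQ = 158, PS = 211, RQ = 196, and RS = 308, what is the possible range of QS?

From triangle PQS: |158 − 211| < QS < 158 + 211, i.e. 53 < QS < 369.
From triangle RQS: 112 < QS < 504.
Both must hold, so QS lies in the intersection.

112 < QS < 369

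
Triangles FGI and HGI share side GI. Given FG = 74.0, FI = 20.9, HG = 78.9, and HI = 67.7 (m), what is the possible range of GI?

53.1 < GI < 94.9

From triangle FGI: |74.0 − 20.9| < GI < 74.0 + 20.9, i.e. 53.1 < GI < 94.9.
From triangle HGI: 11.2 < GI < 146.6.
Both must hold, so GI lies in the intersection.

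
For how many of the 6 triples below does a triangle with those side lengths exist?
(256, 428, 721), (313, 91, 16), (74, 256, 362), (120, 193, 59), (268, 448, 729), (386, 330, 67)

(256,428,721): 256+428 ≤ 721 → not valid
(16,91,313): 16+91 ≤ 313 → not valid
(74,256,362): 74+256 ≤ 362 → not valid
(59,120,193): 59+120 ≤ 193 → not valid
(268,448,729): 268+448 ≤ 729 → not valid
(67,330,386): 67+330 > 386 → valid
1 of the 6 triples forms a triangle.

1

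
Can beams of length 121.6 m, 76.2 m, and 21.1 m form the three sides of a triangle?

No

The longest side is 121.6, but the other two sum to only 97.3.
97.3 < 121.6, so the triangle inequality fails.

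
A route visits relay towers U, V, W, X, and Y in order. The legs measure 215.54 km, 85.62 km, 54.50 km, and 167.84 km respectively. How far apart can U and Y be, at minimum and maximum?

The maximum is all hops collinear in one direction: 215.54 + 85.62 + 54.50 + 167.84 = 523.50.
The longest hop is 215.54; the others sum to 307.96. Since 215.54 ≤ 307.96, the path can fold back on itself completely, so the minimum distance is 0.

0 ≤ UY ≤ 523.50 km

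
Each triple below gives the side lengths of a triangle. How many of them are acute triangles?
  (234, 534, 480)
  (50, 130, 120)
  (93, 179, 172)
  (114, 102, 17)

1

(234,534,480): 234²+480² = 285156 = 534² → right
(50,130,120): 50²+120² = 16900 = 130² → right
(93,179,172): 93²+172² = 38233 > 32041 = 179² → acute
(114,102,17): 17²+102² = 10693 < 12996 = 114² → obtuse
1 of the 4 is acute.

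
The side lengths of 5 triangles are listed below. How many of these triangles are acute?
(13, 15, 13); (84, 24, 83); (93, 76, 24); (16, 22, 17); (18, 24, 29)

(13,15,13): 13²+13² = 338 > 225 = 15² → acute
(84,24,83): 24²+83² = 7465 > 7056 = 84² → acute
(93,76,24): 24²+76² = 6352 < 8649 = 93² → obtuse
(16,22,17): 16²+17² = 545 > 484 = 22² → acute
(18,24,29): 18²+24² = 900 > 841 = 29² → acute
4 of the 5 are acute.

4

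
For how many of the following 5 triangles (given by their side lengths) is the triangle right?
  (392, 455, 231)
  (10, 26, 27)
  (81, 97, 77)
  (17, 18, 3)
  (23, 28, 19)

1

(392,455,231): 231²+392² = 207025 = 455² → right
(10,26,27): 10²+26² = 776 > 729 = 27² → acute
(81,97,77): 77²+81² = 12490 > 9409 = 97² → acute
(17,18,3): 3²+17² = 298 < 324 = 18² → obtuse
(23,28,19): 19²+23² = 890 > 784 = 28² → acute
1 of the 5 is right.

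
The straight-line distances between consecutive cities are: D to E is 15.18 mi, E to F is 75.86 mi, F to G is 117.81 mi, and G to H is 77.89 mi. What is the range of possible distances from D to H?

The maximum is all hops collinear in one direction: 15.18 + 75.86 + 117.81 + 77.89 = 286.74.
The longest hop is 117.81; the others sum to 168.93. Since 117.81 ≤ 168.93, the path can fold back on itself completely, so the minimum distance is 0.

0 ≤ DH ≤ 286.74 mi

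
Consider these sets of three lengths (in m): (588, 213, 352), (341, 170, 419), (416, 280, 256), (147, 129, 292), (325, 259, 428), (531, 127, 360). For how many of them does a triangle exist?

(213,352,588): 213+352 ≤ 588 → not valid
(170,341,419): 170+341 > 419 → valid
(256,280,416): 256+280 > 416 → valid
(129,147,292): 129+147 ≤ 292 → not valid
(259,325,428): 259+325 > 428 → valid
(127,360,531): 127+360 ≤ 531 → not valid
3 of the 6 triples form a triangle.

3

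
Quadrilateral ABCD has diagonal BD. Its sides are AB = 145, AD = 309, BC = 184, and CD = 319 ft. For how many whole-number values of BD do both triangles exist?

From triangle ABD: 164 < BD < 454.
From triangle CBD: 135 < BD < 503.
Intersection: 164 < BD < 454, so integers 165 through 453: 289 values.

289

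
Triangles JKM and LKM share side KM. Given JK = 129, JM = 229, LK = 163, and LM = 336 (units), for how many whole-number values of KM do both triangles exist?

From triangle JKM: 100 < KM < 358.
From triangle LKM: 173 < KM < 499.
Intersection: 173 < KM < 358, so integers 174 through 357: 184 values.

184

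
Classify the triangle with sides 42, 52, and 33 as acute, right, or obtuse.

acute

Compare the square of the longest side to the sum of squares of the other two: 33² + 42² = 2853 > 2704 = 52².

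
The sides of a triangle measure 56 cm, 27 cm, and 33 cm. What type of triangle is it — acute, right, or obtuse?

obtuse

Compare the square of the longest side to the sum of squares of the other two: 27² + 33² = 1818 < 3136 = 56².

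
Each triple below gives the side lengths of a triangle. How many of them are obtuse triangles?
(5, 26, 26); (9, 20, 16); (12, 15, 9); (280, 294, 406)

(5,26,26): 5²+26² = 701 > 676 = 26² → acute
(9,20,16): 9²+16² = 337 < 400 = 20² → obtuse
(12,15,9): 9²+12² = 225 = 15² → right
(280,294,406): 280²+294² = 164836 = 406² → right
1 of the 4 is obtuse.

1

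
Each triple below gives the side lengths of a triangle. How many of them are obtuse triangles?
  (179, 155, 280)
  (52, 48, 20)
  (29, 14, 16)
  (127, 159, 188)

2

(179,155,280): 155²+179² = 56066 < 78400 = 280² → obtuse
(52,48,20): 20²+48² = 2704 = 52² → right
(29,14,16): 14²+16² = 452 < 841 = 29² → obtuse
(127,159,188): 127²+159² = 41410 > 35344 = 188² → acute
2 of the 4 are obtuse.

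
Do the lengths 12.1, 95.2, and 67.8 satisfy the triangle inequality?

No

The longest side is 95.2, but the other two sum to only 79.9.
79.9 < 95.2, so the triangle inequality fails.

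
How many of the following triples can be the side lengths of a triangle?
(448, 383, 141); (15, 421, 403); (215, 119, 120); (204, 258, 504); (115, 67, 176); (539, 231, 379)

(141,383,448): 141+383 > 448 → valid
(15,403,421): 15+403 ≤ 421 → not valid
(119,120,215): 119+120 > 215 → valid
(204,258,504): 204+258 ≤ 504 → not valid
(67,115,176): 67+115 > 176 → valid
(231,379,539): 231+379 > 539 → valid
4 of the 6 triples form a triangle.

4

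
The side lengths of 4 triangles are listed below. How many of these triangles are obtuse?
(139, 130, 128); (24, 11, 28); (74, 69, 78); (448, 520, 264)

(139,130,128): 128²+130² = 33284 > 19321 = 139² → acute
(24,11,28): 11²+24² = 697 < 784 = 28² → obtuse
(74,69,78): 69²+74² = 10237 > 6084 = 78² → acute
(448,520,264): 264²+448² = 270400 = 520² → right
1 of the 4 is obtuse.

1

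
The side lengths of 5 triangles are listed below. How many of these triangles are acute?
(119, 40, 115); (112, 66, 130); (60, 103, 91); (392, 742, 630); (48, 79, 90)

(119,40,115): 40²+115² = 14825 > 14161 = 119² → acute
(112,66,130): 66²+112² = 16900 = 130² → right
(60,103,91): 60²+91² = 11881 > 10609 = 103² → acute
(392,742,630): 392²+630² = 550564 = 742² → right
(48,79,90): 48²+79² = 8545 > 8100 = 90² → acute
3 of the 5 are acute.

3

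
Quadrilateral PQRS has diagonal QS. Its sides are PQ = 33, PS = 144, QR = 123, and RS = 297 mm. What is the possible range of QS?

From triangle PQS: |33 − 144| < QS < 33 + 144, i.e. 111 < QS < 177.
From triangle RQS: 174 < QS < 420.
Both must hold, so QS lies in the intersection.

174 < QS < 177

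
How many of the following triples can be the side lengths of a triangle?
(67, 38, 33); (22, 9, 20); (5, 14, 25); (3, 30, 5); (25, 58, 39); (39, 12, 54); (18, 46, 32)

4

(33,38,67): 33+38 > 67 → valid
(9,20,22): 9+20 > 22 → valid
(5,14,25): 5+14 ≤ 25 → not valid
(3,5,30): 3+5 ≤ 30 → not valid
(25,39,58): 25+39 > 58 → valid
(12,39,54): 12+39 ≤ 54 → not valid
(18,32,46): 18+32 > 46 → valid
4 of the 7 triples form a triangle.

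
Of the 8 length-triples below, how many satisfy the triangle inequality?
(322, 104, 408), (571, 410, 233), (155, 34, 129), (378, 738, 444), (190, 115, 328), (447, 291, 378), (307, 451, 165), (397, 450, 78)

7

(104,322,408): 104+322 > 408 → valid
(233,410,571): 233+410 > 571 → valid
(34,129,155): 34+129 > 155 → valid
(378,444,738): 378+444 > 738 → valid
(115,190,328): 115+190 ≤ 328 → not valid
(291,378,447): 291+378 > 447 → valid
(165,307,451): 165+307 > 451 → valid
(78,397,450): 78+397 > 450 → valid
7 of the 8 triples form a triangle.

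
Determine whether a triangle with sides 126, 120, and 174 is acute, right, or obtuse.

right

Compare the square of the longest side to the sum of squares of the other two: 120² + 126² = 30276 = 174².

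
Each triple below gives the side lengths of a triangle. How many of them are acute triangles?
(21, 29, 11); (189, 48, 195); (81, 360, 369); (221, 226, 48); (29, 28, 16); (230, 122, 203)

(21,29,11): 11²+21² = 562 < 841 = 29² → obtuse
(189,48,195): 48²+189² = 38025 = 195² → right
(81,360,369): 81²+360² = 136161 = 369² → right
(221,226,48): 48²+221² = 51145 > 51076 = 226² → acute
(29,28,16): 16²+28² = 1040 > 841 = 29² → acute
(230,122,203): 122²+203² = 56093 > 52900 = 230² → acute
3 of the 6 are acute.

3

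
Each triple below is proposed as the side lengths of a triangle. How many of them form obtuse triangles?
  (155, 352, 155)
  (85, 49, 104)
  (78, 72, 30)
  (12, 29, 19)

(155,352,155): 155+155 ≤ 352, not a triangle
(85,49,104): 49²+85² = 9626 < 10816 = 104² → obtuse
(78,72,30): 30²+72² = 6084 = 78² → right
(12,29,19): 12²+19² = 505 < 841 = 29² → obtuse
2 of the 4 are obtuse.

2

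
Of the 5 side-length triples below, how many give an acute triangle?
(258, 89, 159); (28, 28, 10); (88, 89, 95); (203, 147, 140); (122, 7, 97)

(258,89,159): 89+159 ≤ 258, not a triangle
(28,28,10): 10²+28² = 884 > 784 = 28² → acute
(88,89,95): 88²+89² = 15665 > 9025 = 95² → acute
(203,147,140): 140²+147² = 41209 = 203² → right
(122,7,97): 7+97 ≤ 122, not a triangle
2 of the 5 are acute.

2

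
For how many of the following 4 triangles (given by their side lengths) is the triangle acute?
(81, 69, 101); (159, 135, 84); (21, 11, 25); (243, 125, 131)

(81,69,101): 69²+81² = 11322 > 10201 = 101² → acute
(159,135,84): 84²+135² = 25281 = 159² → right
(21,11,25): 11²+21² = 562 < 625 = 25² → obtuse
(243,125,131): 125²+131² = 32786 < 59049 = 243² → obtuse
1 of the 4 is acute.

1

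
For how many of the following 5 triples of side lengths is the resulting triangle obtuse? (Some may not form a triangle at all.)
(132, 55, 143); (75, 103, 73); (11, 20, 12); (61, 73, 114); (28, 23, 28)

2

(132,55,143): 55²+132² = 20449 = 143² → right
(75,103,73): 73²+75² = 10954 > 10609 = 103² → acute
(11,20,12): 11²+12² = 265 < 400 = 20² → obtuse
(61,73,114): 61²+73² = 9050 < 12996 = 114² → obtuse
(28,23,28): 23²+28² = 1313 > 784 = 28² → acute
2 of the 5 are obtuse.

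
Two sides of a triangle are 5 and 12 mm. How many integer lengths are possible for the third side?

9

The third side lies in the open interval (7, 17).
Integers from 8 to 16 inclusive: 16 − 8 + 1 = 9.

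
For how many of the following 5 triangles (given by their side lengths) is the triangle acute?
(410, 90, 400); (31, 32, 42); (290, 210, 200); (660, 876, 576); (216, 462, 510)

1

(410,90,400): 90²+400² = 168100 = 410² → right
(31,32,42): 31²+32² = 1985 > 1764 = 42² → acute
(290,210,200): 200²+210² = 84100 = 290² → right
(660,876,576): 576²+660² = 767376 = 876² → right
(216,462,510): 216²+462² = 260100 = 510² → right
1 of the 5 is acute.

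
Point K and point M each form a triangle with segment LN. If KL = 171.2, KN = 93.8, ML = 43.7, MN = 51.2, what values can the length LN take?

From triangle KLN: |171.2 − 93.8| < LN < 171.2 + 93.8, i.e. 77.4 < LN < 265.0.
From triangle MLN: 7.5 < LN < 94.9.
Both must hold, so LN lies in the intersection.

77.4 < LN < 94.9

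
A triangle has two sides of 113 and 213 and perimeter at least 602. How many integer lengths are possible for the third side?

Triangle inequality: 100 < x < 326. Perimeter ≥ 602 gives x ≥ 602 − 113 − 213 = 276.
So 276 ≤ x < 326; integers 276 through 325: 50 values.

50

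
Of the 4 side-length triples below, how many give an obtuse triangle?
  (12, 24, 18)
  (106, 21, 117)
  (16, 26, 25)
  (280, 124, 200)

3

(12,24,18): 12²+18² = 468 < 576 = 24² → obtuse
(106,21,117): 21²+106² = 11677 < 13689 = 117² → obtuse
(16,26,25): 16²+25² = 881 > 676 = 26² → acute
(280,124,200): 124²+200² = 55376 < 78400 = 280² → obtuse
3 of the 4 are obtuse.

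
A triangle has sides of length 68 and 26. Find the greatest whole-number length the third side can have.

The third side must be strictly less than 68 + 26 = 94.
The largest integer below 94 is 93.

93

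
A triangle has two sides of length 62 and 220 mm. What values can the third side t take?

By the triangle inequality, t must be less than 62 + 220 = 282 and greater than |62 − 220| = 158.

158 < t < 282 (mm)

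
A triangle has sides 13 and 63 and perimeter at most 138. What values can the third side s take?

50 < s ≤ 62

Triangle inequality alone gives 50 < s < 76.
The perimeter condition gives s ≤ 138 − 13 − 63 = 62.
Intersecting the two: 50 < s ≤ 62.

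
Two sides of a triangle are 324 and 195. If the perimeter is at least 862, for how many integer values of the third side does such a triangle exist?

176

Triangle inequality: 129 < x < 519. Perimeter ≥ 862 gives x ≥ 862 − 324 − 195 = 343.
So 343 ≤ x < 519; integers 343 through 518: 176 values.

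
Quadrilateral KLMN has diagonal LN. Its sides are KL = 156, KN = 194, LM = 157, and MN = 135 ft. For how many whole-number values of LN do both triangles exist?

253

From triangle KLN: 38 < LN < 350.
From triangle MLN: 22 < LN < 292.
Intersection: 38 < LN < 292, so integers 39 through 291: 253 values.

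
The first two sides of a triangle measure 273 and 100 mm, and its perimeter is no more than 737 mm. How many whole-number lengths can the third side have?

191

Triangle inequality: 173 < x < 373. Perimeter ≤ 737 gives x ≤ 737 − 273 − 100 = 364.
So 173 < x ≤ 364; integers 174 through 364: 191 values.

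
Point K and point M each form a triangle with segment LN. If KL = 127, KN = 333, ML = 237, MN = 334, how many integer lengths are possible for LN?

253

From triangle KLN: 206 < LN < 460.
From triangle MLN: 97 < LN < 571.
Intersection: 206 < LN < 460, so integers 207 through 459: 253 values.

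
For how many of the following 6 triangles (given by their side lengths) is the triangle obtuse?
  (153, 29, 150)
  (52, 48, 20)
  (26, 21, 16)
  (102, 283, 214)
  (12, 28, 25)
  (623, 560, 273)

3

(153,29,150): 29²+150² = 23341 < 23409 = 153² → obtuse
(52,48,20): 20²+48² = 2704 = 52² → right
(26,21,16): 16²+21² = 697 > 676 = 26² → acute
(102,283,214): 102²+214² = 56200 < 80089 = 283² → obtuse
(12,28,25): 12²+25² = 769 < 784 = 28² → obtuse
(623,560,273): 273²+560² = 388129 = 623² → right
3 of the 6 are obtuse.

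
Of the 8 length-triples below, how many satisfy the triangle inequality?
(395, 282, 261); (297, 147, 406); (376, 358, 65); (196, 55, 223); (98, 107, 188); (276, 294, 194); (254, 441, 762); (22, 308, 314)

7

(261,282,395): 261+282 > 395 → valid
(147,297,406): 147+297 > 406 → valid
(65,358,376): 65+358 > 376 → valid
(55,196,223): 55+196 > 223 → valid
(98,107,188): 98+107 > 188 → valid
(194,276,294): 194+276 > 294 → valid
(254,441,762): 254+441 ≤ 762 → not valid
(22,308,314): 22+308 > 314 → valid
7 of the 8 triples form a triangle.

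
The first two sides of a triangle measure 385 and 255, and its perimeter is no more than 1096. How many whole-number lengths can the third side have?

Triangle inequality: 130 < x < 640. Perimeter ≤ 1096 gives x ≤ 1096 − 385 − 255 = 456.
So 130 < x ≤ 456; integers 131 through 456: 326 values.

326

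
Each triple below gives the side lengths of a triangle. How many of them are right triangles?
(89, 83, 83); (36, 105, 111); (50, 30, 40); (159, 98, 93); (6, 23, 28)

2

(89,83,83): 83²+83² = 13778 > 7921 = 89² → acute
(36,105,111): 36²+105² = 12321 = 111² → right
(50,30,40): 30²+40² = 2500 = 50² → right
(159,98,93): 93²+98² = 18253 < 25281 = 159² → obtuse
(6,23,28): 6²+23² = 565 < 784 = 28² → obtuse
2 of the 5 are right.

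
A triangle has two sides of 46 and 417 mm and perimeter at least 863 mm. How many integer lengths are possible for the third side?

Triangle inequality: 371 < x < 463. Perimeter ≥ 863 gives x ≥ 863 − 46 − 417 = 400.
So 400 ≤ x < 463; integers 400 through 462: 63 values.

63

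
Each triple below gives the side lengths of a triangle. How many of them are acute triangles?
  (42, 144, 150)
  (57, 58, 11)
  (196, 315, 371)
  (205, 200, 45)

1

(42,144,150): 42²+144² = 22500 = 150² → right
(57,58,11): 11²+57² = 3370 > 3364 = 58² → acute
(196,315,371): 196²+315² = 137641 = 371² → right
(205,200,45): 45²+200² = 42025 = 205² → right
1 of the 4 is acute.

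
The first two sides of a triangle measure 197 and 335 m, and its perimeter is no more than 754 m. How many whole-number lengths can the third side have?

84

Triangle inequality: 138 < x < 532. Perimeter ≤ 754 gives x ≤ 754 − 197 − 335 = 222.
So 138 < x ≤ 222; integers 139 through 222: 84 values.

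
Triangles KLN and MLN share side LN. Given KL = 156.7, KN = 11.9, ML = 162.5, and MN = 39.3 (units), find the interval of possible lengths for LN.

144.8 < LN < 168.6

From triangle KLN: |156.7 − 11.9| < LN < 156.7 + 11.9, i.e. 144.8 < LN < 168.6.
From triangle MLN: 123.2 < LN < 201.8.
Both must hold, so LN lies in the intersection.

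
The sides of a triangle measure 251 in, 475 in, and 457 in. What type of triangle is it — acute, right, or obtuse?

Compare the square of the longest side to the sum of squares of the other two: 251² + 457² = 271850 > 225625 = 475².

acute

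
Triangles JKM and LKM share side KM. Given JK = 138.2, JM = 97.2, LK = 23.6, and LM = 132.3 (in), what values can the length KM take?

From triangle JKM: |138.2 − 97.2| < KM < 138.2 + 97.2, i.e. 41.0 < KM < 235.4.
From triangle LKM: 108.7 < KM < 155.9.
Both must hold, so KM lies in the intersection.

108.7 < KM < 155.9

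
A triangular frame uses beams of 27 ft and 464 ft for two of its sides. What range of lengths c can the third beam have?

437 < c < 491

By the triangle inequality, c must be less than 27 + 464 = 491 and greater than |27 − 464| = 437.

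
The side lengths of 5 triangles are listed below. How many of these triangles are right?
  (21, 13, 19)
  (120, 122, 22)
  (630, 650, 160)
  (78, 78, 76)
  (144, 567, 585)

(21,13,19): 13²+19² = 530 > 441 = 21² → acute
(120,122,22): 22²+120² = 14884 = 122² → right
(630,650,160): 160²+630² = 422500 = 650² → right
(78,78,76): 76²+78² = 11860 > 6084 = 78² → acute
(144,567,585): 144²+567² = 342225 = 585² → right
3 of the 5 are right.

3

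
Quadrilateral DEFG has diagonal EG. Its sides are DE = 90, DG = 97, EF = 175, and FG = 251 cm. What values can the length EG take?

76 < EG < 187

From triangle DEG: |90 − 97| < EG < 90 + 97, i.e. 7 < EG < 187.
From triangle FEG: 76 < EG < 426.
Both must hold, so EG lies in the intersection.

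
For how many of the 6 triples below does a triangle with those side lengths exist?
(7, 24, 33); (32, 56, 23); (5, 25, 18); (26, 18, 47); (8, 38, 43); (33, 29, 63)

(7,24,33): 7+24 ≤ 33 → not valid
(23,32,56): 23+32 ≤ 56 → not valid
(5,18,25): 5+18 ≤ 25 → not valid
(18,26,47): 18+26 ≤ 47 → not valid
(8,38,43): 8+38 > 43 → valid
(29,33,63): 29+33 ≤ 63 → not valid
1 of the 6 triples forms a triangle.

1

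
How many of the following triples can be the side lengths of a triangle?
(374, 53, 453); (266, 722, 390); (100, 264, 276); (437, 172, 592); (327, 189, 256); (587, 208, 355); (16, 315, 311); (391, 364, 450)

(53,374,453): 53+374 ≤ 453 → not valid
(266,390,722): 266+390 ≤ 722 → not valid
(100,264,276): 100+264 > 276 → valid
(172,437,592): 172+437 > 592 → valid
(189,256,327): 189+256 > 327 → valid
(208,355,587): 208+355 ≤ 587 → not valid
(16,311,315): 16+311 > 315 → valid
(364,391,450): 364+391 > 450 → valid
5 of the 8 triples form a triangle.

5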